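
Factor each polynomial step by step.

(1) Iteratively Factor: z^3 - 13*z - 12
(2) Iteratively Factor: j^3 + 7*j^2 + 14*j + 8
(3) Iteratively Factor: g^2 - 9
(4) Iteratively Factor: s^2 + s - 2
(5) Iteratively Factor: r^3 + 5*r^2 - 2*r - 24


(1) = (z - 4)*(z^2 + 4*z + 3) = (z - 4)*(z + 3)*(z + 1)
(2) = (j + 1)*(j^2 + 6*j + 8) = (j + 1)*(j + 4)*(j + 2)
(3) = (g + 3)*(g - 3)
(4) = (s - 1)*(s + 2)
(5) = (r + 4)*(r^2 + r - 6) = (r + 3)*(r + 4)*(r - 2)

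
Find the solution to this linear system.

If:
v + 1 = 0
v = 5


Then:
No Solution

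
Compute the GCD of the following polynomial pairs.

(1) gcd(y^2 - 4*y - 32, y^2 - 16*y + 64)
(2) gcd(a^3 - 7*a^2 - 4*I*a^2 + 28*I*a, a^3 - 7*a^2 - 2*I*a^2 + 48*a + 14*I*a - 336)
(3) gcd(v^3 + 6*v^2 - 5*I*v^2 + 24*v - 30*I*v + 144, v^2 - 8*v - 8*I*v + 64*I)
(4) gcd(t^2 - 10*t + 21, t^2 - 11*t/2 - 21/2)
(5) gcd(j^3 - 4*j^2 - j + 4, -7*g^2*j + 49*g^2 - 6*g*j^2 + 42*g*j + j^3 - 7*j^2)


(1) = gcd((y - 8)*(y + 4), (y - 8)^2) = y - 8
(2) = gcd(a*(a - 7)*(a - 4*I), (a - 7)*(a - 8*I)*(a + 6*I)) = a - 7
(3) = gcd((v + 6)*(v - 8*I)*(v + 3*I), (v - 8)*(v - 8*I)) = v - 8*I
(4) = t - 7
(5) = 1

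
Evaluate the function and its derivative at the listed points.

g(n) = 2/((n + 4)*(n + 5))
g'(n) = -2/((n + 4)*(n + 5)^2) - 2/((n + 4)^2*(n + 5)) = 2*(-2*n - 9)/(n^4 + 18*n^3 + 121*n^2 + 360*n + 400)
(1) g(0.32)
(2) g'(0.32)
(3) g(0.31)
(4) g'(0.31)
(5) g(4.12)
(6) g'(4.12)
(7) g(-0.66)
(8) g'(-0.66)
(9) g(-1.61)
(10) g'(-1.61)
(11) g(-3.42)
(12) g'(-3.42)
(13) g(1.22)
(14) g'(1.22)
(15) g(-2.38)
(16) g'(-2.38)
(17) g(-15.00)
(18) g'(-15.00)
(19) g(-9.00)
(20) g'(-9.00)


(1) = 0.09
(2) = -0.04
(3) = 0.09
(4) = -0.04
(5) = 0.03
(6) = -0.01
(7) = 0.14
(8) = -0.07
(9) = 0.25
(10) = -0.18
(11) = 2.18
(12) = -5.14
(13) = 0.06
(14) = -0.02
(15) = 0.47
(16) = -0.47
(17) = 0.02
(18) = 0.00
(19) = 0.10
(20) = 0.04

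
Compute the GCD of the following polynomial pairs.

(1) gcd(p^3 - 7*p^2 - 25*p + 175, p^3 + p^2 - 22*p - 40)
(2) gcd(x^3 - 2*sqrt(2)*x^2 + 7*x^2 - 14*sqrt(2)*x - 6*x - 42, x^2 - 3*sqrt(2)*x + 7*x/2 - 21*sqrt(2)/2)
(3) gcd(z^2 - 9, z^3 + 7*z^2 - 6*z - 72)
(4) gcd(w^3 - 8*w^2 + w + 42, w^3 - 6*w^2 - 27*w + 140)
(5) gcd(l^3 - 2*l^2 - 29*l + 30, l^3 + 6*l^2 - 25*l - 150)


(1) = p - 5
(2) = x - 3*sqrt(2)
(3) = z - 3
(4) = gcd((w - 7)*(w - 3)*(w + 2), (w - 7)*(w - 4)*(w + 5)) = w - 7
(5) = gcd((l - 6)*(l - 1)*(l + 5), (l - 5)*(l + 5)*(l + 6)) = l + 5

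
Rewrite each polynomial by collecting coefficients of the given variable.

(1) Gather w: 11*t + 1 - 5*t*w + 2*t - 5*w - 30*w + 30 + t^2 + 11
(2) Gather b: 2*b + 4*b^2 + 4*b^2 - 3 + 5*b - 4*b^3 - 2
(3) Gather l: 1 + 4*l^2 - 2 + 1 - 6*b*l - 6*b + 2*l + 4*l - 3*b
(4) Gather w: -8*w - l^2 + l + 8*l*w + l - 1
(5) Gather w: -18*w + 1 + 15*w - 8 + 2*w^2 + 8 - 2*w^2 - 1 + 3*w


(1) = t^2 + 13*t + w*(-5*t - 35) + 42
(2) = -4*b^3 + 8*b^2 + 7*b - 5
(3) = -9*b + 4*l^2 + l*(6 - 6*b)
(4) = -l^2 + 2*l + w*(8*l - 8) - 1
(5) = 0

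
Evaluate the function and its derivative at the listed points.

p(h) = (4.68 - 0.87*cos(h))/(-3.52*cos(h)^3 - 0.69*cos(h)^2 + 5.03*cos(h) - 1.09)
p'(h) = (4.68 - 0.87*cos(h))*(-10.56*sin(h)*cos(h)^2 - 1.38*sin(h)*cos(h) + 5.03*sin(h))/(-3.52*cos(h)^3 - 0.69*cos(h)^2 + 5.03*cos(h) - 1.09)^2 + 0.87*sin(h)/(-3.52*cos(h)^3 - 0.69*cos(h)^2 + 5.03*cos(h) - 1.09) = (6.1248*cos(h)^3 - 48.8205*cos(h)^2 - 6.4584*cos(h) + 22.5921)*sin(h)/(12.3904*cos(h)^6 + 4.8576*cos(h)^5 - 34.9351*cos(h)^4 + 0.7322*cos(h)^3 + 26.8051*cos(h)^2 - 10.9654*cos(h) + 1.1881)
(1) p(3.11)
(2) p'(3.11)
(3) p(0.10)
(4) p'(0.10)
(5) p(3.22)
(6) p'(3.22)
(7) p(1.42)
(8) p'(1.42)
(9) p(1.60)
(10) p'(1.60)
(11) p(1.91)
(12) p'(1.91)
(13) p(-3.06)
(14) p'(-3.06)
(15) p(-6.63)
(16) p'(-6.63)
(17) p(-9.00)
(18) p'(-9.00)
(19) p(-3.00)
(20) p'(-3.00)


(1) = -1.69
(2) = -0.08
(3) = -16.18
(4) = -46.94
(5) = -1.68
(6) = 0.18
(7) = -12.57
(8) = 155.08
(9) = -3.80
(10) = 14.85
(11) = -1.83
(12) = 2.45
(13) = -1.68
(14) = 0.19
(15) = 37.76
(16) = 700.73
(17) = -1.53
(18) = 0.54
(19) = -1.66
(20) = 0.32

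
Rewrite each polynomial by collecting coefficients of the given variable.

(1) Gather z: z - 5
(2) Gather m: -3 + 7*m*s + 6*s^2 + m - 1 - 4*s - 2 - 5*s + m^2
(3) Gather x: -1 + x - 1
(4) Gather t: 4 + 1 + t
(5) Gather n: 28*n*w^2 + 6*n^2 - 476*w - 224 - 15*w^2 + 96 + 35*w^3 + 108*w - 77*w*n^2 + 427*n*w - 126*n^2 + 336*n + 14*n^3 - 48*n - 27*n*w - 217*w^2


(1) = z - 5
(2) = m^2 + m*(7*s + 1) + 6*s^2 - 9*s - 6
(3) = x - 2
(4) = t + 5
(5) = 14*n^3 + n^2*(-77*w - 120) + n*(28*w^2 + 400*w + 288) + 35*w^3 - 232*w^2 - 368*w - 128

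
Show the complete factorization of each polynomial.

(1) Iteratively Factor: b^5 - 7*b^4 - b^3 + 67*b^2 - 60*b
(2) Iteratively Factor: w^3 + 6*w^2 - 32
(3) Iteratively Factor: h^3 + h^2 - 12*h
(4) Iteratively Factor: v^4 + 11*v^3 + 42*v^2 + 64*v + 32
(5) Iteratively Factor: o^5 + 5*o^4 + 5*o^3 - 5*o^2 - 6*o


(1) = (b + 3)*(b^4 - 10*b^3 + 29*b^2 - 20*b) = (b - 5)*(b + 3)*(b^3 - 5*b^2 + 4*b) = b*(b - 5)*(b + 3)*(b^2 - 5*b + 4) = b*(b - 5)*(b - 4)*(b + 3)*(b - 1)
(2) = (w + 4)*(w^2 + 2*w - 8) = (w - 2)*(w + 4)*(w + 4)
(3) = (h + 4)*(h^2 - 3*h) = h*(h + 4)*(h - 3)
(4) = (v + 2)*(v^3 + 9*v^2 + 24*v + 16) = (v + 2)*(v + 4)*(v^2 + 5*v + 4) = (v + 1)*(v + 2)*(v + 4)*(v + 4)
(5) = (o + 2)*(o^4 + 3*o^3 - o^2 - 3*o) = o*(o + 2)*(o^3 + 3*o^2 - o - 3) = o*(o + 1)*(o + 2)*(o^2 + 2*o - 3) = o*(o - 1)*(o + 1)*(o + 2)*(o + 3)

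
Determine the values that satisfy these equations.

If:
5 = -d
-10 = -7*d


Then:
No Solution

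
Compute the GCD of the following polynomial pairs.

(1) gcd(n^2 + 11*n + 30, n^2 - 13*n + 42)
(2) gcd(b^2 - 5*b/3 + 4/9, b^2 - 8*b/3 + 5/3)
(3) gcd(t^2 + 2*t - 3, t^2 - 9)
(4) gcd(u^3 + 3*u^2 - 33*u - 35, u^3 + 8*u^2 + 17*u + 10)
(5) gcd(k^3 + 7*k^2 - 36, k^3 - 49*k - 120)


(1) = gcd((n + 5)*(n + 6), (n - 7)*(n - 6)) = 1
(2) = gcd((b - 4/3)*(b - 1/3), (b - 5/3)*(b - 1)) = 1
(3) = t + 3
(4) = u + 1
(5) = gcd((k - 2)*(k + 3)*(k + 6), (k - 8)*(k + 3)*(k + 5)) = k + 3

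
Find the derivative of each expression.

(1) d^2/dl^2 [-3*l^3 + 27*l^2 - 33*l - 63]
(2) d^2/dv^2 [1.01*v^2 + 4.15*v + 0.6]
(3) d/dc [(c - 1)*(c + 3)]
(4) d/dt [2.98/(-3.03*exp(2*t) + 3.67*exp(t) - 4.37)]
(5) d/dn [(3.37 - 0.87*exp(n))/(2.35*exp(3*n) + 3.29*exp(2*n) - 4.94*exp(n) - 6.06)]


(1) = 54 - 18*l
(2) = 2.02000000000000
(3) = 2*c + 2
(4) = (18.0588*exp(t) - 10.9366)*exp(t)/(3.03*exp(2*t) - 3.67*exp(t) + 4.37)^2
(5) = (4.089*exp(3*n) - 20.8962*exp(2*n) - 22.1746*exp(n) + 21.92)*exp(n)/(5.5225*exp(6*n) + 15.463*exp(5*n) - 12.3939*exp(4*n) - 60.9872*exp(3*n) - 15.4712*exp(2*n) + 59.8728*exp(n) + 36.7236)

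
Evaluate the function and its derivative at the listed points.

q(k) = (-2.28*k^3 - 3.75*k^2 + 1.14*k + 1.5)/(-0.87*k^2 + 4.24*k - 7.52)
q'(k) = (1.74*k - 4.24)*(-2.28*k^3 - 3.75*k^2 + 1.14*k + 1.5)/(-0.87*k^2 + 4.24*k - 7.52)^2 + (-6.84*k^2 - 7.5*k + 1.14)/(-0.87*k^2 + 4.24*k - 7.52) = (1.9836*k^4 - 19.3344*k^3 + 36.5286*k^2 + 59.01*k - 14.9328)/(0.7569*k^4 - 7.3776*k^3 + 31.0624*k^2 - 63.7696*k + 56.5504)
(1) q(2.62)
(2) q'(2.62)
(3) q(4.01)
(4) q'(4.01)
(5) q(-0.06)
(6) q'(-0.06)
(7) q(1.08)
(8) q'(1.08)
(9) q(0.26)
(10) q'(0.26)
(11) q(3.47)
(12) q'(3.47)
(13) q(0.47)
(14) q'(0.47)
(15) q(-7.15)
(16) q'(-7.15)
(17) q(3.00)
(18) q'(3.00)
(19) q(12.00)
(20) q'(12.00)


(1) = 26.12
(2) = 23.97
(3) = 44.65
(4) = 3.71
(5) = -0.18
(6) = -0.30
(7) = 1.14
(8) = 4.46
(9) = -0.23
(10) = 0.06
(11) = 41.11
(12) = 10.15
(13) = -0.17
(14) = 0.58
(15) = -7.71
(16) = 2.02
(17) = 34.37
(18) = 18.72
(19) = 54.50
(20) = 2.04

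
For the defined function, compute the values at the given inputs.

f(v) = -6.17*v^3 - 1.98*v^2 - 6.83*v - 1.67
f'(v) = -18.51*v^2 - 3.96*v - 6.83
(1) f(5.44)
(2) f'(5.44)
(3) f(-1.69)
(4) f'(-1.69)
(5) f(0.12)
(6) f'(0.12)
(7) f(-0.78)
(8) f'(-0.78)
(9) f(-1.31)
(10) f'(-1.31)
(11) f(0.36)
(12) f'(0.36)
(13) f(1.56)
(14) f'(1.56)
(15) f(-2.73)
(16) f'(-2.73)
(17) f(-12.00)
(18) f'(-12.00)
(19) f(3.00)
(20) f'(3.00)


(1) = -1090.72
(2) = -576.15
(3) = 34.00
(4) = -53.00
(5) = -2.53
(6) = -7.57
(7) = 5.38
(8) = -15.00
(9) = 17.75
(10) = -33.41
(11) = -4.67
(12) = -10.65
(13) = -40.57
(14) = -58.05
(15) = 127.76
(16) = -133.97
(17) = 10456.93
(18) = -2624.75
(19) = -206.57
(20) = -185.30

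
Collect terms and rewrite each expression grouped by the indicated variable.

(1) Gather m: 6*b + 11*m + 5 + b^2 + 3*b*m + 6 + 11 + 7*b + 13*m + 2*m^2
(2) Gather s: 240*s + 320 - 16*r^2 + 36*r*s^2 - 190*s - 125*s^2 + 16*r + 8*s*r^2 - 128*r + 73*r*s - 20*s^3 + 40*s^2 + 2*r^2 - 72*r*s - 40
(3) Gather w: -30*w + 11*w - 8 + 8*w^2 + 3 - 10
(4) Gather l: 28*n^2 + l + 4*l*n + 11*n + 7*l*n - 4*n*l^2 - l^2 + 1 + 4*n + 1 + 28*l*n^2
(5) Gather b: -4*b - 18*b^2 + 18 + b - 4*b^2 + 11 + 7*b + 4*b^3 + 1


(1) = b^2 + 13*b + 2*m^2 + m*(3*b + 24) + 22
(2) = -14*r^2 - 112*r - 20*s^3 + s^2*(36*r - 85) + s*(8*r^2 + r + 50) + 280
(3) = 8*w^2 - 19*w - 15
(4) = l^2*(-4*n - 1) + l*(28*n^2 + 11*n + 1) + 28*n^2 + 15*n + 2
(5) = 4*b^3 - 22*b^2 + 4*b + 30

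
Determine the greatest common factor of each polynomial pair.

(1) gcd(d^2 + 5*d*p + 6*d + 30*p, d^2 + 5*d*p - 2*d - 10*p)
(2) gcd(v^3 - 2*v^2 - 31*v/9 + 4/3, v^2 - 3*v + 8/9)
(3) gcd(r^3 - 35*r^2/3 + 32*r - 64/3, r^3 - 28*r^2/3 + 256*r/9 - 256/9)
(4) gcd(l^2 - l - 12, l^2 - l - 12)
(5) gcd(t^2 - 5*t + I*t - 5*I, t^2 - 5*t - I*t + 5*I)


(1) = d + 5*p
(2) = v - 1/3
(3) = r - 8/3
(4) = gcd((l - 4)*(l + 3), (l - 4)*(l + 3)) = l^2 - l - 12
(5) = gcd((t - 5)*(t + I), (t - 5)*(t - I)) = t - 5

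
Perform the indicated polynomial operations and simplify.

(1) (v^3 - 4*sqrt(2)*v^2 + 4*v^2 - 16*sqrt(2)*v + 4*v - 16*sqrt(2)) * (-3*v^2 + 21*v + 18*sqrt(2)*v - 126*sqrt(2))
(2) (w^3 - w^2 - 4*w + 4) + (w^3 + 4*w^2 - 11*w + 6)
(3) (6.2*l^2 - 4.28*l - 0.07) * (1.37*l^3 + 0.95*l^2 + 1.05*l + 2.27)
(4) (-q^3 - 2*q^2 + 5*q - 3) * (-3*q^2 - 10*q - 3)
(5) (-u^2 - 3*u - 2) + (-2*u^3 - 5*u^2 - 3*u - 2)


(1) = -3*v^5 + 9*v^4 + 30*sqrt(2)*v^4 - 90*sqrt(2)*v^3 - 72*v^3 - 720*sqrt(2)*v^2 + 516*v^2 - 840*sqrt(2)*v + 3456*v + 4032
(2) = 2*w^3 + 3*w^2 - 15*w + 10
(3) = 8.494*l^5 + 0.0264*l^4 + 2.3481*l^3 + 9.5135*l^2 - 9.7891*l - 0.1589
(4) = 3*q^5 + 16*q^4 + 8*q^3 - 35*q^2 + 15*q + 9
(5) = -2*u^3 - 6*u^2 - 6*u - 4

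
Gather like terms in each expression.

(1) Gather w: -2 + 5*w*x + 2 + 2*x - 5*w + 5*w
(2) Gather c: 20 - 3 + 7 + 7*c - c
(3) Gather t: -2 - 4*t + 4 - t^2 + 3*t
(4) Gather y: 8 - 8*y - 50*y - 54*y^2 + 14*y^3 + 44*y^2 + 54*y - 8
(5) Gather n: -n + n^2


(1) = 5*w*x + 2*x
(2) = 6*c + 24
(3) = -t^2 - t + 2
(4) = 14*y^3 - 10*y^2 - 4*y
(5) = n^2 - n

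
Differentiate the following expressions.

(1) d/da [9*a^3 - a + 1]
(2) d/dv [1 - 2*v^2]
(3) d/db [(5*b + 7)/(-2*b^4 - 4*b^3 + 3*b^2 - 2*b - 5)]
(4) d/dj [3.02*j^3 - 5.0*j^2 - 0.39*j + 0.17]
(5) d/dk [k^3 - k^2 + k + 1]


(1) = 27*a^2 - 1
(2) = -4*v
(3) = (30*b^4 + 96*b^3 + 69*b^2 - 42*b - 11)/(4*b^8 + 16*b^7 + 4*b^6 - 16*b^5 + 45*b^4 + 28*b^3 - 26*b^2 + 20*b + 25)
(4) = 9.06*j^2 - 10.0*j - 0.39
(5) = 3*k^2 - 2*k + 1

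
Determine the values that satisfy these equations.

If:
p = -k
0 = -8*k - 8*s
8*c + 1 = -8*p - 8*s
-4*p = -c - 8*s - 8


Then:
c = 31/4
k = 63/16
p = -63/16
s = -63/16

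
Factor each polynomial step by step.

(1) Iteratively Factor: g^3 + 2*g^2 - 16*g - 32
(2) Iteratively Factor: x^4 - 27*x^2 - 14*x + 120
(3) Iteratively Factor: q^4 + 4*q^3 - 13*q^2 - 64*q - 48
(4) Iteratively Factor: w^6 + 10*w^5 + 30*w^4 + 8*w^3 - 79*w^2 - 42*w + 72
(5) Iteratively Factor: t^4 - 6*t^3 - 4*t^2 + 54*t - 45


(1) = (g + 4)*(g^2 - 2*g - 8) = (g - 4)*(g + 4)*(g + 2)
(2) = (x - 2)*(x^3 + 2*x^2 - 23*x - 60) = (x - 2)*(x + 4)*(x^2 - 2*x - 15) = (x - 5)*(x - 2)*(x + 4)*(x + 3)
(3) = (q + 3)*(q^3 + q^2 - 16*q - 16) = (q - 4)*(q + 3)*(q^2 + 5*q + 4) = (q - 4)*(q + 3)*(q + 4)*(q + 1)
(4) = (w - 1)*(w^5 + 11*w^4 + 41*w^3 + 49*w^2 - 30*w - 72) = (w - 1)^2*(w^4 + 12*w^3 + 53*w^2 + 102*w + 72) = (w - 1)^2*(w + 2)*(w^3 + 10*w^2 + 33*w + 36) = (w - 1)^2*(w + 2)*(w + 3)*(w^2 + 7*w + 12) = (w - 1)^2*(w + 2)*(w + 3)^2*(w + 4)
(5) = (t - 1)*(t^3 - 5*t^2 - 9*t + 45) = (t - 1)*(t + 3)*(t^2 - 8*t + 15) = (t - 3)*(t - 1)*(t + 3)*(t - 5)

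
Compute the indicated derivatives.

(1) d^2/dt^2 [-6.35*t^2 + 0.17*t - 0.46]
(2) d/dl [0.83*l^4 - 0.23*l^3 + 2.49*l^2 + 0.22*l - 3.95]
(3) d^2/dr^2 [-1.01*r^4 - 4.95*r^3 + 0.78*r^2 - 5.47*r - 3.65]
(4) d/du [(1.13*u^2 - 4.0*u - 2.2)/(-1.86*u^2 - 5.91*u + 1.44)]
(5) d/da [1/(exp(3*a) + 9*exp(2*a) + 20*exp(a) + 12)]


(1) = -12.7000000000000
(2) = 3.32*l^3 - 0.69*l^2 + 4.98*l + 0.22
(3) = -12.12*r^2 - 29.7*r + 1.56
(4) = (-14.1183*u^2 - 4.9296*u - 18.762)/(3.4596*u^4 + 21.9852*u^3 + 29.5713*u^2 - 17.0208*u + 2.0736)
(5) = (-3*exp(2*a) - 18*exp(a) - 20)*exp(a)/(exp(3*a) + 9*exp(2*a) + 20*exp(a) + 12)^2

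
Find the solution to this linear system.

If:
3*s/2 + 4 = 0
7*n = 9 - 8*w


Then:
n = 9/7 - 8*w/7
s = -8/3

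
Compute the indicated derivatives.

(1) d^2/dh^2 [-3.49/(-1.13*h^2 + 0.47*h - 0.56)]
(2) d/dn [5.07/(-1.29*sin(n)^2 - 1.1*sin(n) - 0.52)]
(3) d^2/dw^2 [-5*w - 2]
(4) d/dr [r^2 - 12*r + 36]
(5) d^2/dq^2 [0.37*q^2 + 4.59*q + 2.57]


(1) = (-8.912762*h^2 + 3.707078*h + 3.49*(2.26*h - 0.47)*(4.52*h - 0.94) - 4.416944)/(1.13*h^2 - 0.47*h + 0.56)^3
(2) = (13.0806*sin(n) + 5.577)*cos(n)/(1.29*sin(n)^2 + 1.1*sin(n) + 0.52)^2
(3) = 0
(4) = 2*r - 12
(5) = 0.740000000000000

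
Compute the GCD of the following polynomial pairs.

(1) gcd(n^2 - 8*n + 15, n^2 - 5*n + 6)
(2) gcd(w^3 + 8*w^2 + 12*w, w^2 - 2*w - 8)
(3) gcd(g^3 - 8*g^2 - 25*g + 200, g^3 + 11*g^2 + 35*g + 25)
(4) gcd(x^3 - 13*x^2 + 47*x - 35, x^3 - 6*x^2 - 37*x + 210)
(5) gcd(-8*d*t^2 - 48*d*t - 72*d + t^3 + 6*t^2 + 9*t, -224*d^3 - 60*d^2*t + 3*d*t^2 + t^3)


(1) = n - 3
(2) = w + 2
(3) = gcd((g - 8)*(g - 5)*(g + 5), (g + 1)*(g + 5)^2) = g + 5
(4) = x^2 - 12*x + 35
(5) = gcd((-8*d + t)*(t + 3)^2, (-8*d + t)*(4*d + t)*(7*d + t)) = -8*d + t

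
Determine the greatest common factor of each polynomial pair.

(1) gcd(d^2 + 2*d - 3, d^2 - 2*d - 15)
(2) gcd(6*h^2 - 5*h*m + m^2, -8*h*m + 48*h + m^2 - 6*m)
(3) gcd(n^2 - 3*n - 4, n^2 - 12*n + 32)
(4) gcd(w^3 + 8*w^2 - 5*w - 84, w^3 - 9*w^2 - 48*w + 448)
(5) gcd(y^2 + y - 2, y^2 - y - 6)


(1) = d + 3
(2) = gcd((-3*h + m)*(-2*h + m), (-8*h + m)*(m - 6)) = 1
(3) = gcd((n - 4)*(n + 1), (n - 8)*(n - 4)) = n - 4
(4) = w + 7
(5) = gcd((y - 1)*(y + 2), (y - 3)*(y + 2)) = y + 2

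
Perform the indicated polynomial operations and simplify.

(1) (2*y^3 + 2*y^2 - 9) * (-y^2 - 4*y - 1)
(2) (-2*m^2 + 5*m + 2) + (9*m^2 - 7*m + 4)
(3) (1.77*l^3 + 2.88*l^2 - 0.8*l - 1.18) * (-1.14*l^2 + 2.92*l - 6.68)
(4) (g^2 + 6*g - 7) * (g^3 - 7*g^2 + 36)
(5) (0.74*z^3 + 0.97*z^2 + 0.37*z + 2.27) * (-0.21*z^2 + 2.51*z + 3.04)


(1) = -2*y^5 - 10*y^4 - 10*y^3 + 7*y^2 + 36*y + 9
(2) = 7*m^2 - 2*m + 6
(3) = -2.0178*l^5 + 1.8852*l^4 - 2.502*l^3 - 20.2292*l^2 + 1.8984*l + 7.8824
(4) = g^5 - g^4 - 49*g^3 + 85*g^2 + 216*g - 252
(5) = -0.1554*z^5 + 1.6537*z^4 + 4.6066*z^3 + 3.4008*z^2 + 6.8225*z + 6.9008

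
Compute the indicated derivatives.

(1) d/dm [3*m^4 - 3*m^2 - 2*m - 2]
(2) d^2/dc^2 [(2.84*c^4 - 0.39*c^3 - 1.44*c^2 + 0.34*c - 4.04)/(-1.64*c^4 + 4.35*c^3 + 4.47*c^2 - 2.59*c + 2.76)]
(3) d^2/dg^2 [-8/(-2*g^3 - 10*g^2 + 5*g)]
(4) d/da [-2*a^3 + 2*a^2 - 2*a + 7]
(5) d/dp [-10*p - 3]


(1) = 12*m^3 - 6*m - 2
(2) = (-38.423232*c^9 - 101.678688*c^8 + 89.300952*c^7 - 141.205214*c^6 - 491.09625*c^5 + 226.3203*c^4 + 1385.240206*c^3 + 96.732936*c^2 - 528.66612*c - 28.405352)/(4.410944*c^12 - 35.09928*c^11 + 57.031164*c^10 + 129.919197*c^9 - 288.576945*c^8 - 109.504512*c^7 + 210.576507*c^6 - 324.630288*c^5 - 31.345641*c^4 + 109.684387*c^3 - 157.695084*c^2 + 59.188752*c - 21.024576)
(3) = 16*(-2*g*(3*g + 5)*(2*g^2 + 10*g - 5) + (6*g^2 + 20*g - 5)^2)/(g^3*(2*g^2 + 10*g - 5)^3)
(4) = -6*a^2 + 4*a - 2
(5) = -10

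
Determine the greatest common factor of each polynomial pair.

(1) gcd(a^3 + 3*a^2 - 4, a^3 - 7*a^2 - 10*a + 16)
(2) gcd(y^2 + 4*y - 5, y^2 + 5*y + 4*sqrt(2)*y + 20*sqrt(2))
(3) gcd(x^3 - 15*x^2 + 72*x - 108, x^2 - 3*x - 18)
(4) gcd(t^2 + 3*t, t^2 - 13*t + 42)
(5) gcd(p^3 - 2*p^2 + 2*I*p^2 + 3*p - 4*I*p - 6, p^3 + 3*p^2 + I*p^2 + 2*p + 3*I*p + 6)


(1) = a^2 + a - 2
(2) = gcd((y - 1)*(y + 5), (y + 5)*(y + 4*sqrt(2))) = y + 5
(3) = x - 6
(4) = 1
(5) = gcd((p - 2)*(p - I)*(p + 3*I), (p + 3)*(p - I)*(p + 2*I)) = p - I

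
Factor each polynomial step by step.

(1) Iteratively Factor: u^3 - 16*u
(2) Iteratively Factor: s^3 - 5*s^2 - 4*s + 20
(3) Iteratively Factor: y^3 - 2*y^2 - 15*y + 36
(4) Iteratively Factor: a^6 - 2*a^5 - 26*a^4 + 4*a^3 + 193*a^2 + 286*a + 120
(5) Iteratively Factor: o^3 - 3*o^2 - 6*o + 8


(1) = (u - 4)*(u^2 + 4*u) = (u - 4)*(u + 4)*(u)
(2) = (s + 2)*(s^2 - 7*s + 10) = (s - 5)*(s + 2)*(s - 2)
(3) = (y - 3)*(y^2 + y - 12) = (y - 3)^2*(y + 4)
(4) = (a + 1)*(a^5 - 3*a^4 - 23*a^3 + 27*a^2 + 166*a + 120) = (a + 1)*(a + 3)*(a^4 - 6*a^3 - 5*a^2 + 42*a + 40) = (a + 1)*(a + 2)*(a + 3)*(a^3 - 8*a^2 + 11*a + 20) = (a + 1)^2*(a + 2)*(a + 3)*(a^2 - 9*a + 20) = (a - 5)*(a + 1)^2*(a + 2)*(a + 3)*(a - 4)
(5) = (o + 2)*(o^2 - 5*o + 4) = (o - 4)*(o + 2)*(o - 1)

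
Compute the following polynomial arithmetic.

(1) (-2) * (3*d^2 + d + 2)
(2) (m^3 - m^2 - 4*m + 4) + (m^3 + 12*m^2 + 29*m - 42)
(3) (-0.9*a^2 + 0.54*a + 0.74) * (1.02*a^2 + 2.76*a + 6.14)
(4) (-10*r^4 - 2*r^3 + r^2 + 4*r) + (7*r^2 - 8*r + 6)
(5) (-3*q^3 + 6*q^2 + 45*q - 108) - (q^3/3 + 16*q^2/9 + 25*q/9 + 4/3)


(1) = -6*d^2 - 2*d - 4
(2) = 2*m^3 + 11*m^2 + 25*m - 38
(3) = -0.918*a^4 - 1.9332*a^3 - 3.2808*a^2 + 5.358*a + 4.5436
(4) = -10*r^4 - 2*r^3 + 8*r^2 - 4*r + 6
(5) = -10*q^3/3 + 38*q^2/9 + 380*q/9 - 328/3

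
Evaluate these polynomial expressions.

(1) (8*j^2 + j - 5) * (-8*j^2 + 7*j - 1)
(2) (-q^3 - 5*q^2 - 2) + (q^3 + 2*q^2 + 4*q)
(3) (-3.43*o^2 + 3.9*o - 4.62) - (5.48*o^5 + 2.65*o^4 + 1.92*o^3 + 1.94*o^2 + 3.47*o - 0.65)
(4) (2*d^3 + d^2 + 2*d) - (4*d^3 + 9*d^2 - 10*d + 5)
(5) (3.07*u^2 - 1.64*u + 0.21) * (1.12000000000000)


(1) = -64*j^4 + 48*j^3 + 39*j^2 - 36*j + 5
(2) = -3*q^2 + 4*q - 2
(3) = -5.48*o^5 - 2.65*o^4 - 1.92*o^3 - 5.37*o^2 + 0.43*o - 3.97
(4) = -2*d^3 - 8*d^2 + 12*d - 5
(5) = 3.4384*u^2 - 1.8368*u + 0.2352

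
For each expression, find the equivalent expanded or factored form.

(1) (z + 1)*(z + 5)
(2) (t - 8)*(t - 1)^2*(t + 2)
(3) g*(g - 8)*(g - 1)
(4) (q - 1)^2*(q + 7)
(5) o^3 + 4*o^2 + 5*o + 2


(1) = z^2 + 6*z + 5
(2) = t^4 - 8*t^3 - 3*t^2 + 26*t - 16
(3) = g^3 - 9*g^2 + 8*g
(4) = q^3 + 5*q^2 - 13*q + 7
(5) = (o + 1)^2*(o + 2)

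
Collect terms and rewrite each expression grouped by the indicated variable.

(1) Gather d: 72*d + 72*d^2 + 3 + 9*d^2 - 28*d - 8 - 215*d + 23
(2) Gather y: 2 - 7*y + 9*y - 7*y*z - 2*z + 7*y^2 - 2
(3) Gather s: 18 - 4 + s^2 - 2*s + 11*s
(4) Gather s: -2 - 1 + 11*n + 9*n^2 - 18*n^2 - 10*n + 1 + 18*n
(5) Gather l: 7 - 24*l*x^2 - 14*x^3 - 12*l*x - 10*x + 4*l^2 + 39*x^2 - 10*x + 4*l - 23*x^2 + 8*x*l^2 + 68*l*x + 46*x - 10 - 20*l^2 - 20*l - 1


(1) = 81*d^2 - 171*d + 18
(2) = 7*y^2 + y*(2 - 7*z) - 2*z
(3) = s^2 + 9*s + 14
(4) = -9*n^2 + 19*n - 2
(5) = l^2*(8*x - 16) + l*(-24*x^2 + 56*x - 16) - 14*x^3 + 16*x^2 + 26*x - 4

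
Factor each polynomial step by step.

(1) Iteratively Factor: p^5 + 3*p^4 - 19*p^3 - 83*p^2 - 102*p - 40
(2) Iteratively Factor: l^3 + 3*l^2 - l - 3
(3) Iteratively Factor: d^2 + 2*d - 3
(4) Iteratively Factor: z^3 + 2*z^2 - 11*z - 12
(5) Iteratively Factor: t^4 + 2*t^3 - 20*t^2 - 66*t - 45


(1) = (p + 1)*(p^4 + 2*p^3 - 21*p^2 - 62*p - 40) = (p + 1)*(p + 4)*(p^3 - 2*p^2 - 13*p - 10) = (p + 1)*(p + 2)*(p + 4)*(p^2 - 4*p - 5) = (p + 1)^2*(p + 2)*(p + 4)*(p - 5)
(2) = (l - 1)*(l^2 + 4*l + 3) = (l - 1)*(l + 3)*(l + 1)
(3) = (d + 3)*(d - 1)
(4) = (z - 3)*(z^2 + 5*z + 4) = (z - 3)*(z + 1)*(z + 4)
(5) = (t + 3)*(t^3 - t^2 - 17*t - 15) = (t - 5)*(t + 3)*(t^2 + 4*t + 3) = (t - 5)*(t + 3)^2*(t + 1)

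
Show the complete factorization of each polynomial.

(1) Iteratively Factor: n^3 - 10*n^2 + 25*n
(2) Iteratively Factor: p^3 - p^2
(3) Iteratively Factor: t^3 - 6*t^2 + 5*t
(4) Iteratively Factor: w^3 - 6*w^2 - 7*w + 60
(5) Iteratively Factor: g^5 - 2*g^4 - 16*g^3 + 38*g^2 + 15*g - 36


(1) = (n - 5)*(n^2 - 5*n) = n*(n - 5)*(n - 5)
(2) = (p - 1)*(p^2) = p*(p - 1)*(p)
(3) = (t - 1)*(t^2 - 5*t) = (t - 5)*(t - 1)*(t)
(4) = (w - 5)*(w^2 - w - 12) = (w - 5)*(w + 3)*(w - 4)
(5) = (g + 4)*(g^4 - 6*g^3 + 8*g^2 + 6*g - 9) = (g - 3)*(g + 4)*(g^3 - 3*g^2 - g + 3) = (g - 3)*(g - 1)*(g + 4)*(g^2 - 2*g - 3) = (g - 3)*(g - 1)*(g + 1)*(g + 4)*(g - 3)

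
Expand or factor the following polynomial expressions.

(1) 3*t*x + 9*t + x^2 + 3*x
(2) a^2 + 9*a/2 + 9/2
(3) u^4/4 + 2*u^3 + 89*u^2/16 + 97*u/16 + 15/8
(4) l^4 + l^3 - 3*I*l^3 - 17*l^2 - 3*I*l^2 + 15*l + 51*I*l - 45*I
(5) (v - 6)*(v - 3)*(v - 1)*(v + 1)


(1) = (3*t + x)*(x + 3)
(2) = (a + 3/2)*(a + 3)
(3) = (u/4 + 1/2)*(u + 1/2)*(u + 5/2)*(u + 3)
(4) = (l - 3)*(l - 1)*(l + 5)*(l - 3*I)
(5) = v^4 - 9*v^3 + 17*v^2 + 9*v - 18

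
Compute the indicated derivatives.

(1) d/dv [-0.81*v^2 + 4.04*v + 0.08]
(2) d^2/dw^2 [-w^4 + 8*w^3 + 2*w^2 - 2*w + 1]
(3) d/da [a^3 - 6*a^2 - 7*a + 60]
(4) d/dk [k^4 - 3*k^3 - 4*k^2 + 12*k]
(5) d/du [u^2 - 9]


(1) = 4.04 - 1.62*v
(2) = -12*w^2 + 48*w + 4
(3) = 3*a^2 - 12*a - 7
(4) = 4*k^3 - 9*k^2 - 8*k + 12
(5) = 2*u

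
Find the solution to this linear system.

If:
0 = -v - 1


Then:
v = -1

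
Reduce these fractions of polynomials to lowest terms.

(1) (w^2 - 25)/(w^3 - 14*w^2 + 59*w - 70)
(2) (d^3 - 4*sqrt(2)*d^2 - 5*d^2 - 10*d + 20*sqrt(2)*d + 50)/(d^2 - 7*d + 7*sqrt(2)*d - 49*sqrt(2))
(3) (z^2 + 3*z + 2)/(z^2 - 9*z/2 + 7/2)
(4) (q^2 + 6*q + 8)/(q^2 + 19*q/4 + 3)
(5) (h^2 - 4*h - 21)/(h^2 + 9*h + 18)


(1) = (w + 5)/(w^2 - 9*w + 14)
(2) = (d^3 + d^2*(-4*sqrt(2) - 5) + d*(-10 + 20*sqrt(2)) + 50)/(d^2 + d*(-7 + 7*sqrt(2)) - 49*sqrt(2))
(3) = (2*z^2 + 6*z + 4)/(2*z^2 - 9*z + 7)
(4) = (4*q + 8)/(4*q + 3)
(5) = (h - 7)/(h + 6)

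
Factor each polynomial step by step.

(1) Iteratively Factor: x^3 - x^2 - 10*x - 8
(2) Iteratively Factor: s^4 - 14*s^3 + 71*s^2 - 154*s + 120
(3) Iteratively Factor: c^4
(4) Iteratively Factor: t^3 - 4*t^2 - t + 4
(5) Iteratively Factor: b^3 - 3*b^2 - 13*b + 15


(1) = (x + 2)*(x^2 - 3*x - 4) = (x - 4)*(x + 2)*(x + 1)
(2) = (s - 2)*(s^3 - 12*s^2 + 47*s - 60) = (s - 4)*(s - 2)*(s^2 - 8*s + 15) = (s - 4)*(s - 3)*(s - 2)*(s - 5)
(3) = (c)*(c^3) = c^2*(c^2) = c^3*(c)
(4) = (t - 4)*(t^2 - 1) = (t - 4)*(t + 1)*(t - 1)
(5) = (b + 3)*(b^2 - 6*b + 5) = (b - 5)*(b + 3)*(b - 1)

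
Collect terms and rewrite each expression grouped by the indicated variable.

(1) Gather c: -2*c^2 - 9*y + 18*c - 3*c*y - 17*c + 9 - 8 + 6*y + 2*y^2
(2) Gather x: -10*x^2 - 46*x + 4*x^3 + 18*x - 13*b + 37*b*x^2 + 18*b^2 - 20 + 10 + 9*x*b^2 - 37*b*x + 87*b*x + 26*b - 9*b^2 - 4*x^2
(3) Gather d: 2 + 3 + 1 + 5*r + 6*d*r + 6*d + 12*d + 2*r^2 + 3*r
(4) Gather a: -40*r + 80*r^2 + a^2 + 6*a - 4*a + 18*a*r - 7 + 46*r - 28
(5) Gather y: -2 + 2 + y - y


(1) = -2*c^2 + c*(1 - 3*y) + 2*y^2 - 3*y + 1
(2) = 9*b^2 + 13*b + 4*x^3 + x^2*(37*b - 14) + x*(9*b^2 + 50*b - 28) - 10
(3) = d*(6*r + 18) + 2*r^2 + 8*r + 6
(4) = a^2 + a*(18*r + 2) + 80*r^2 + 6*r - 35
(5) = 0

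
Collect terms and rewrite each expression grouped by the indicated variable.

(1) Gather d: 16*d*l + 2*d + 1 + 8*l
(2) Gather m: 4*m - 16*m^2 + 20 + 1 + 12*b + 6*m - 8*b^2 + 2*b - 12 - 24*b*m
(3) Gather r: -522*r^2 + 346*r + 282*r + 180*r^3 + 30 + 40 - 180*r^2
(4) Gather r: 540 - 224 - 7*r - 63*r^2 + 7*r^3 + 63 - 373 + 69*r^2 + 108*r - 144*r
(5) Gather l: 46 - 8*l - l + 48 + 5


(1) = d*(16*l + 2) + 8*l + 1
(2) = -8*b^2 + 14*b - 16*m^2 + m*(10 - 24*b) + 9
(3) = 180*r^3 - 702*r^2 + 628*r + 70
(4) = 7*r^3 + 6*r^2 - 43*r + 6
(5) = 99 - 9*l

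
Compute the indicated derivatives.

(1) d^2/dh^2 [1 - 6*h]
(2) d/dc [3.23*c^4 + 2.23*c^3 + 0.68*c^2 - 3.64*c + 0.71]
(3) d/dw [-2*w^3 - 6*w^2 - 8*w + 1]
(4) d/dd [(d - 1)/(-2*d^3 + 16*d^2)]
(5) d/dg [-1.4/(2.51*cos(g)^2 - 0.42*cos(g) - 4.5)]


(1) = 0
(2) = 12.92*c^3 + 6.69*c^2 + 1.36*c - 3.64
(3) = -6*w^2 - 12*w - 8
(4) = (-d*(d - 8) + (d - 1)*(3*d - 16))/(2*d^3*(d - 8)^2)
(5) = (0.588 - 7.028*cos(g))*sin(g)/(-2.51*cos(g)^2 + 0.42*cos(g) + 4.5)^2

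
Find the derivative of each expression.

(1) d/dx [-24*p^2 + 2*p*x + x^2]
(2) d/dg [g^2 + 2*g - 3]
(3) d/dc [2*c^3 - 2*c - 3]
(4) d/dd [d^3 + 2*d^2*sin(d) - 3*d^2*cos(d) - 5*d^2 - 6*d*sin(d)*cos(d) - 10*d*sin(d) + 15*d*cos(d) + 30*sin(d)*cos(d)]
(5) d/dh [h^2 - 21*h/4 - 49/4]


(1) = 2*p + 2*x
(2) = 2*g + 2
(3) = 6*c^2 - 2
(4) = 3*d^2*sin(d) + 2*d^2*cos(d) + 3*d^2 - 11*d*sin(d) - 16*d*cos(d) - 6*d*cos(2*d) - 10*d - 10*sin(d) - 3*sin(2*d) + 15*cos(d) + 30*cos(2*d)
(5) = 2*h - 21/4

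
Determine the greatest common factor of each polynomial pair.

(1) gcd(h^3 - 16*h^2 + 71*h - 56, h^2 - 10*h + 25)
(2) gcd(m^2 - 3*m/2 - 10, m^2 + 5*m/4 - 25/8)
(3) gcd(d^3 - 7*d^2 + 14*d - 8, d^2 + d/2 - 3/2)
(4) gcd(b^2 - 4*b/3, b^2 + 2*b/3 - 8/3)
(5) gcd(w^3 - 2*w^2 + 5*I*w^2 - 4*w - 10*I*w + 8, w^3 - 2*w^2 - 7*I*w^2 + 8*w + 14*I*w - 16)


(1) = 1
(2) = gcd((m - 4)*(m + 5/2), (m - 5/4)*(m + 5/2)) = m + 5/2
(3) = gcd((d - 4)*(d - 2)*(d - 1), (d - 1)*(d + 3/2)) = d - 1
(4) = b - 4/3
(5) = gcd((w - 2)*(w + I)*(w + 4*I), (w - 2)*(w - 8*I)*(w + I)) = w^2 + w*(-2 + I) - 2*I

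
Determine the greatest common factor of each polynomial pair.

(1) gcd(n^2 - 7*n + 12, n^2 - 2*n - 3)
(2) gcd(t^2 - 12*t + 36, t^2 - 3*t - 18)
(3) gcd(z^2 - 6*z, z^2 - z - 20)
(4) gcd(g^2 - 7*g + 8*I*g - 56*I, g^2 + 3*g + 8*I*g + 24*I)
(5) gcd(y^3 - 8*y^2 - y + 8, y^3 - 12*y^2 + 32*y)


(1) = n - 3
(2) = gcd((t - 6)^2, (t - 6)*(t + 3)) = t - 6
(3) = 1
(4) = gcd((g - 7)*(g + 8*I), (g + 3)*(g + 8*I)) = g + 8*I
(5) = gcd((y - 8)*(y - 1)*(y + 1), y*(y - 8)*(y - 4)) = y - 8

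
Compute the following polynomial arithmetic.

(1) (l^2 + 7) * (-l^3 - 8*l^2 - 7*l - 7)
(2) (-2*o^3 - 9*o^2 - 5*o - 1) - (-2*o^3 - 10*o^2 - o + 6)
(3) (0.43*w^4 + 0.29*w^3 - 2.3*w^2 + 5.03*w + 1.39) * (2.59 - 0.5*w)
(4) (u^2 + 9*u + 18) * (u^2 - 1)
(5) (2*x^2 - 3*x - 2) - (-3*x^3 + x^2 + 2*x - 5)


(1) = -l^5 - 8*l^4 - 14*l^3 - 63*l^2 - 49*l - 49
(2) = o^2 - 4*o - 7
(3) = -0.215*w^5 + 0.9687*w^4 + 1.9011*w^3 - 8.472*w^2 + 12.3327*w + 3.6001
(4) = u^4 + 9*u^3 + 17*u^2 - 9*u - 18
(5) = 3*x^3 + x^2 - 5*x + 3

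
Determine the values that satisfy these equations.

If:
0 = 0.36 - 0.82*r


Then:
r = 0.44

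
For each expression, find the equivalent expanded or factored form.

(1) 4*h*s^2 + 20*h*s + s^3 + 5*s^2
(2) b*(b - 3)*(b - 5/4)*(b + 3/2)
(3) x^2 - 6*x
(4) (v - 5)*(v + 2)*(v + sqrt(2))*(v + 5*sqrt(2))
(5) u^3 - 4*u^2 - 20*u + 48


(1) = s*(4*h + s)*(s + 5)
(2) = b^4 - 11*b^3/4 - 21*b^2/8 + 45*b/8
(3) = x*(x - 6)
(4) = v^4 - 3*v^3 + 6*sqrt(2)*v^3 - 18*sqrt(2)*v^2 - 60*sqrt(2)*v - 30*v - 100
(5) = (u - 6)*(u - 2)*(u + 4)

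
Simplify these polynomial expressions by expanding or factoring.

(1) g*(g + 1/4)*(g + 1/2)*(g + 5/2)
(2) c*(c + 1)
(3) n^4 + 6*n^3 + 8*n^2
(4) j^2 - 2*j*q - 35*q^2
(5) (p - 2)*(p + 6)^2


(1) = g^4 + 13*g^3/4 + 2*g^2 + 5*g/16
(2) = c^2 + c
(3) = n^2*(n + 2)*(n + 4)
(4) = (j - 7*q)*(j + 5*q)
(5) = p^3 + 10*p^2 + 12*p - 72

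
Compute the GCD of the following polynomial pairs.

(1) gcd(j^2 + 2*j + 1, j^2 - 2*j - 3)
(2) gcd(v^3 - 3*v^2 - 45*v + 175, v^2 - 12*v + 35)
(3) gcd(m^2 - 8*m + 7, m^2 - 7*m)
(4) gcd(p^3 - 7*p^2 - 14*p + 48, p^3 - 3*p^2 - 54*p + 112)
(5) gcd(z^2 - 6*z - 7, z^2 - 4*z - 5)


(1) = gcd((j + 1)^2, (j - 3)*(j + 1)) = j + 1
(2) = v - 5
(3) = m - 7
(4) = p^2 - 10*p + 16
(5) = z + 1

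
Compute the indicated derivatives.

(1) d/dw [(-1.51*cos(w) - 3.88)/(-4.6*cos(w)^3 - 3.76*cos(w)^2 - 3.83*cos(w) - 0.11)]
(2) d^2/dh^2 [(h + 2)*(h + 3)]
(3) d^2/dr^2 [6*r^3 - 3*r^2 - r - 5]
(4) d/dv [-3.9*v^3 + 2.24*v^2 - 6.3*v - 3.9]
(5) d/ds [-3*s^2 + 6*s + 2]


(1) = (13.892*cos(w)^3 + 59.2216*cos(w)^2 + 29.1776*cos(w) + 14.6943)*sin(w)/(21.16*cos(w)^6 + 34.592*cos(w)^5 + 49.3736*cos(w)^4 + 29.8136*cos(w)^3 + 15.4961*cos(w)^2 + 0.8426*cos(w) + 0.0121)
(2) = 2
(3) = 36*r - 6
(4) = -11.7*v^2 + 4.48*v - 6.3
(5) = 6 - 6*s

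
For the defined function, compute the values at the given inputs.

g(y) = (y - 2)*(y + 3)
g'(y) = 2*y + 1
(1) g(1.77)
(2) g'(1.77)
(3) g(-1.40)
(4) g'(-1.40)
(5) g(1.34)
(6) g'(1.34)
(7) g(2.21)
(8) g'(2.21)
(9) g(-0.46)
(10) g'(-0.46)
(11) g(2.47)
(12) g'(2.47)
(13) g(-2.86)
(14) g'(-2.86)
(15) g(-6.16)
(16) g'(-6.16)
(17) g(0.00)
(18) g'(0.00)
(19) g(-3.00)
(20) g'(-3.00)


(1) = -1.10
(2) = 4.54
(3) = -5.44
(4) = -1.80
(5) = -2.86
(6) = 3.68
(7) = 1.09
(8) = 5.42
(9) = -6.25
(10) = 0.08
(11) = 2.57
(12) = 5.94
(13) = -0.68
(14) = -4.72
(15) = 25.79
(16) = -11.32
(17) = -6.00
(18) = 1.00
(19) = 0.00
(20) = -5.00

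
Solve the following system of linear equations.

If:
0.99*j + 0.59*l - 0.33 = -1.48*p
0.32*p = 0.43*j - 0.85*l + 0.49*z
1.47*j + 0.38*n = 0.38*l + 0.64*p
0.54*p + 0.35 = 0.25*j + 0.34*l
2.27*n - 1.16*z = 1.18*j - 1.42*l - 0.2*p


Then:
j = 0.09
l = 0.75
n = 0.17
p = -0.14
z = 1.13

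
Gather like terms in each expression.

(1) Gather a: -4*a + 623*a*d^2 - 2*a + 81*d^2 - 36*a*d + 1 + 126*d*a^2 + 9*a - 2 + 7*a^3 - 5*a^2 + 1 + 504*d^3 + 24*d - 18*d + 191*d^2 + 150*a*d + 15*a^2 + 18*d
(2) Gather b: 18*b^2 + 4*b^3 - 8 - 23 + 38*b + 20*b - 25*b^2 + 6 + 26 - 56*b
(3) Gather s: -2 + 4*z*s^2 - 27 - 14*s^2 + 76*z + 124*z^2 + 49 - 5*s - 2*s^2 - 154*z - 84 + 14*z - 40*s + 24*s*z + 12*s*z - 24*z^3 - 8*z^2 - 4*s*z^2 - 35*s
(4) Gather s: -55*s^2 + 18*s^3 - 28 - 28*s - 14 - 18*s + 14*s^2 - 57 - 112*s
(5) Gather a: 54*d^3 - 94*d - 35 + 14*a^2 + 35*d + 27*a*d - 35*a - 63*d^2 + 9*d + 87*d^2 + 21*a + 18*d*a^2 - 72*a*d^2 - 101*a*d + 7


(1) = 7*a^3 + a^2*(126*d + 10) + a*(623*d^2 + 114*d + 3) + 504*d^3 + 272*d^2 + 24*d
(2) = 4*b^3 - 7*b^2 + 2*b + 1
(3) = s^2*(4*z - 16) + s*(-4*z^2 + 36*z - 80) - 24*z^3 + 116*z^2 - 64*z - 64
(4) = 18*s^3 - 41*s^2 - 158*s - 99
(5) = a^2*(18*d + 14) + a*(-72*d^2 - 74*d - 14) + 54*d^3 + 24*d^2 - 50*d - 28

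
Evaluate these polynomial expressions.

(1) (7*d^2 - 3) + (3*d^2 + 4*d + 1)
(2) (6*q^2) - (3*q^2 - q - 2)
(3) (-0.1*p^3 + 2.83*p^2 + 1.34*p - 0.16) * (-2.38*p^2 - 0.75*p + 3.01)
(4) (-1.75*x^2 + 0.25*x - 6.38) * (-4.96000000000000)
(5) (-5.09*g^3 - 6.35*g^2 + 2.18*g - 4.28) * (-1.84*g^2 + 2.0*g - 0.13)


(1) = 10*d^2 + 4*d - 2
(2) = 3*q^2 + q + 2
(3) = 0.238*p^5 - 6.6604*p^4 - 5.6127*p^3 + 7.8941*p^2 + 4.1534*p - 0.4816
(4) = 8.68*x^2 - 1.24*x + 31.6448
(5) = 9.3656*g^5 + 1.504*g^4 - 16.0495*g^3 + 13.0607*g^2 - 8.8434*g + 0.5564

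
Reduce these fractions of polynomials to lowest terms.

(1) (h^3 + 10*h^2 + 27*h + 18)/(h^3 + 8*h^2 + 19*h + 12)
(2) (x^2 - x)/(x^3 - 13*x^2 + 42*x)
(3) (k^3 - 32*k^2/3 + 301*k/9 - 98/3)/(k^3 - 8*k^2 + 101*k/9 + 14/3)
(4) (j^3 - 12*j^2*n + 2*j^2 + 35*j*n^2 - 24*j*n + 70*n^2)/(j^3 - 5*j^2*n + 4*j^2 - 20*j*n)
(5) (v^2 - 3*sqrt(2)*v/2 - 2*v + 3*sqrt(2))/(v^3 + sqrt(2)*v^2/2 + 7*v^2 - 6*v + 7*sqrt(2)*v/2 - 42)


(1) = (h + 6)/(h + 4)
(2) = (x - 1)/(x^2 - 13*x + 42)
(3) = (3*k - 7)/(3*k + 1)
(4) = (j^2 - 7*j*n + 2*j - 14*n)/(j^2 + 4*j)
(5) = (4*v - 8)/(4*v^2 + v*(8*sqrt(2) + 28) + 56*sqrt(2))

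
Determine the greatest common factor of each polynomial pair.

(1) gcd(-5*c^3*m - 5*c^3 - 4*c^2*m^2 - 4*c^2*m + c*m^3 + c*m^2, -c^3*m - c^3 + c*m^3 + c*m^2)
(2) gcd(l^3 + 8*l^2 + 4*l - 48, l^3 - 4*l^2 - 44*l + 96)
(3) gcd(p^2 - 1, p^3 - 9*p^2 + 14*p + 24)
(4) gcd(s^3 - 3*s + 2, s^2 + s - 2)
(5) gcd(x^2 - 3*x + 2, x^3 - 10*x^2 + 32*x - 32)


(1) = c^2*m + c^2 + c*m^2 + c*m
(2) = l^2 + 4*l - 12
(3) = p + 1
(4) = gcd((s - 1)^2*(s + 2), (s - 1)*(s + 2)) = s^2 + s - 2
(5) = x - 2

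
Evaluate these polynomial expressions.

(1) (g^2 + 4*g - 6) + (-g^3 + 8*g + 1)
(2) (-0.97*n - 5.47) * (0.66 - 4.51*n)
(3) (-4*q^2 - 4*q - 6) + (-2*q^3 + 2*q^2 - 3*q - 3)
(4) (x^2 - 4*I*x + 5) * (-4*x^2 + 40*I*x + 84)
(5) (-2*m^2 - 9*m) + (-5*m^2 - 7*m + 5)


(1) = -g^3 + g^2 + 12*g - 5
(2) = 4.3747*n^2 + 24.0295*n - 3.6102
(3) = -2*q^3 - 2*q^2 - 7*q - 9
(4) = -4*x^4 + 56*I*x^3 + 224*x^2 - 136*I*x + 420
(5) = -7*m^2 - 16*m + 5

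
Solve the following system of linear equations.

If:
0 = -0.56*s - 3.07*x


Then:
s = -5.48214285714286*x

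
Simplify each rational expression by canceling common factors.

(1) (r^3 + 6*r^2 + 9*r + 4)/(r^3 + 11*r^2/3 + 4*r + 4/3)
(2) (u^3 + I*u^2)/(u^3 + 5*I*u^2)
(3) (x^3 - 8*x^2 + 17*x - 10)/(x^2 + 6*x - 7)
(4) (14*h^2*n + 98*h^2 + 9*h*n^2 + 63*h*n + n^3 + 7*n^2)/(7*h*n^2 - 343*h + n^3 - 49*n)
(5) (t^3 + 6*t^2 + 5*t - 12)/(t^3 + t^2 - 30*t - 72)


(1) = (3*r^2 + 15*r + 12)/(3*r^2 + 8*r + 4)
(2) = (u + I)/(u + 5*I)
(3) = (x^2 - 7*x + 10)/(x + 7)
(4) = (2*h + n)/(n - 7)
(5) = (t - 1)/(t - 6)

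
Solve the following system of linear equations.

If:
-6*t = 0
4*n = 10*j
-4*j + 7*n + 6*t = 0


Then:
j = 0
n = 0
t = 0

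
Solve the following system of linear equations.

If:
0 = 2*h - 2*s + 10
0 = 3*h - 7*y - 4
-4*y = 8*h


Then:
h = 4/17
s = 89/17
y = -8/17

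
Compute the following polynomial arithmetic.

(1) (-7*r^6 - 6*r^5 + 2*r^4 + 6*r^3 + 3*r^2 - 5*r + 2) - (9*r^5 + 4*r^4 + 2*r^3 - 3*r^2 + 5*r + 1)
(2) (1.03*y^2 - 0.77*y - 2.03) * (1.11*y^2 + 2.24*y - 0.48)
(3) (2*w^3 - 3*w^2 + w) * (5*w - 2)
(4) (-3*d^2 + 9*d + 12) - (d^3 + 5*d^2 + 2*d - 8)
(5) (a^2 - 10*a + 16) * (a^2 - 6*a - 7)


(1) = -7*r^6 - 15*r^5 - 2*r^4 + 4*r^3 + 6*r^2 - 10*r + 1
(2) = 1.1433*y^4 + 1.4525*y^3 - 4.4725*y^2 - 4.1776*y + 0.9744
(3) = 10*w^4 - 19*w^3 + 11*w^2 - 2*w
(4) = -d^3 - 8*d^2 + 7*d + 20
(5) = a^4 - 16*a^3 + 69*a^2 - 26*a - 112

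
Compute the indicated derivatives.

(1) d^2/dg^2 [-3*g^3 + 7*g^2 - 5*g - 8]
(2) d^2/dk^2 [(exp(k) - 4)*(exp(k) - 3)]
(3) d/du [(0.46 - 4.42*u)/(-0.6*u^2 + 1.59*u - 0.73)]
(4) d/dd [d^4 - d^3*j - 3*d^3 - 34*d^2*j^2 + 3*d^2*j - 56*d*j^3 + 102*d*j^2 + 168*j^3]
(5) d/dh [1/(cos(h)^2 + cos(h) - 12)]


(1) = 14 - 18*g
(2) = (4*exp(k) - 7)*exp(k)
(3) = (-2.652*u^2 + 0.552*u + 2.4952)/(0.36*u^4 - 1.908*u^3 + 3.4041*u^2 - 2.3214*u + 0.5329)
(4) = 4*d^3 - 3*d^2*j - 9*d^2 - 68*d*j^2 + 6*d*j - 56*j^3 + 102*j^2
(5) = (2*cos(h) + 1)*sin(h)/(cos(h)^2 + cos(h) - 12)^2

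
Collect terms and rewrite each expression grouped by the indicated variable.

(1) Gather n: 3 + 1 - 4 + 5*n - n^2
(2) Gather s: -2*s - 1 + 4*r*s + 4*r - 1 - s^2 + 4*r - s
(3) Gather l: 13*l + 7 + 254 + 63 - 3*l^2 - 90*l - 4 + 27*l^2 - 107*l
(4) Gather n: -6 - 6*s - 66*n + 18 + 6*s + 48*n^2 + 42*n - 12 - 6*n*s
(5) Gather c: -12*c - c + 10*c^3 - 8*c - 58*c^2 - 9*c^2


(1) = -n^2 + 5*n
(2) = 8*r - s^2 + s*(4*r - 3) - 2
(3) = 24*l^2 - 184*l + 320
(4) = 48*n^2 + n*(-6*s - 24)
(5) = 10*c^3 - 67*c^2 - 21*c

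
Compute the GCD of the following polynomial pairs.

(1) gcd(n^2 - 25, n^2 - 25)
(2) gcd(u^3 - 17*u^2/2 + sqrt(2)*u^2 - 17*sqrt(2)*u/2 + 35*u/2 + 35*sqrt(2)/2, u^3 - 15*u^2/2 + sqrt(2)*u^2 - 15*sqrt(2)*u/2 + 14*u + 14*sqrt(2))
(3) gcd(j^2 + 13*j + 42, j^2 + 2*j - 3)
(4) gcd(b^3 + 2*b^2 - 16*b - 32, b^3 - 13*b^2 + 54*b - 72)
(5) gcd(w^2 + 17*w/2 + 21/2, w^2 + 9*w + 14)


(1) = n^2 - 25
(2) = gcd((u - 5)*(u - 7/2)*(u + sqrt(2)), (u - 4)*(u - 7/2)*(u + sqrt(2))) = u^2 + u*(-7/2 + sqrt(2)) - 7*sqrt(2)/2
(3) = gcd((j + 6)*(j + 7), (j - 1)*(j + 3)) = 1
(4) = b - 4
(5) = w + 7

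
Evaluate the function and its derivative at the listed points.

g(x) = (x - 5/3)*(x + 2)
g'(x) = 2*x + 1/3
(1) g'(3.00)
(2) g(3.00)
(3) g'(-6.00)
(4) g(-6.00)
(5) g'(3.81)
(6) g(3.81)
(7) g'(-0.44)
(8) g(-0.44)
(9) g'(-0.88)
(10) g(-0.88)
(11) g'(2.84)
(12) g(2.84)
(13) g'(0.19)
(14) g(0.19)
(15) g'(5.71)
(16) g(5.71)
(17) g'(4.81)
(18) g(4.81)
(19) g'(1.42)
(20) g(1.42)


(1) = 6.33
(2) = 6.67
(3) = -11.67
(4) = 30.67
(5) = 7.95
(6) = 12.45
(7) = -0.55
(8) = -3.29
(9) = -1.43
(10) = -2.85
(11) = 6.01
(12) = 5.68
(13) = 0.71
(14) = -3.23
(15) = 11.75
(16) = 31.17
(17) = 9.95
(18) = 21.41
(19) = 3.17
(20) = -0.84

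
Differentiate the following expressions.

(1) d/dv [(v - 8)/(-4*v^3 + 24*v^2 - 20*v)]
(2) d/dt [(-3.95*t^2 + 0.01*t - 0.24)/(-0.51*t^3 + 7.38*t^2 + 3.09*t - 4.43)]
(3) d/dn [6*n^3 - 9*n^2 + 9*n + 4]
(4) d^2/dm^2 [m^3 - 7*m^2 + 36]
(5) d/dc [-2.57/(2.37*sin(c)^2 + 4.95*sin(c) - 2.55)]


(1) = (v^3 - 15*v^2 + 48*v - 20)/(2*v^2*(v^4 - 12*v^3 + 46*v^2 - 60*v + 25))
(2) = (-2.0145*t^4 + 0.0102*t^3 - 12.6465*t^2 + 38.5394*t + 0.6973)/(0.2601*t^6 - 7.5276*t^5 + 51.3126*t^4 + 50.127*t^3 - 55.8387*t^2 - 27.3774*t + 19.6249)
(3) = 18*n^2 - 18*n + 9
(4) = 6*m - 14
(5) = (12.1818*sin(c) + 12.7215)*cos(c)/(2.37*sin(c)^2 + 4.95*sin(c) - 2.55)^2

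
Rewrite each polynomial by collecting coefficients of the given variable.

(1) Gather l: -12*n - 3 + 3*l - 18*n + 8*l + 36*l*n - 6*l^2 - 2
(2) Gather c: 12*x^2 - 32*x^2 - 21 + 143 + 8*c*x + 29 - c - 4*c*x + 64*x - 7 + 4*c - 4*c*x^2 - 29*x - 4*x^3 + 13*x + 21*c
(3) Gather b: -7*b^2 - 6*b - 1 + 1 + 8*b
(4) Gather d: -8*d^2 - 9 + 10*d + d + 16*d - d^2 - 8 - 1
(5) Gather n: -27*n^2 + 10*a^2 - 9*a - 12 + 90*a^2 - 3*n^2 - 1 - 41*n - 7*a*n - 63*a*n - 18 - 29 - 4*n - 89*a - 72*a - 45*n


(1) = -6*l^2 + l*(36*n + 11) - 30*n - 5
(2) = c*(-4*x^2 + 4*x + 24) - 4*x^3 - 20*x^2 + 48*x + 144
(3) = -7*b^2 + 2*b
(4) = -9*d^2 + 27*d - 18
(5) = 100*a^2 - 170*a - 30*n^2 + n*(-70*a - 90) - 60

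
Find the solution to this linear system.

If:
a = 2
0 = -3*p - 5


Then:
a = 2
p = -5/3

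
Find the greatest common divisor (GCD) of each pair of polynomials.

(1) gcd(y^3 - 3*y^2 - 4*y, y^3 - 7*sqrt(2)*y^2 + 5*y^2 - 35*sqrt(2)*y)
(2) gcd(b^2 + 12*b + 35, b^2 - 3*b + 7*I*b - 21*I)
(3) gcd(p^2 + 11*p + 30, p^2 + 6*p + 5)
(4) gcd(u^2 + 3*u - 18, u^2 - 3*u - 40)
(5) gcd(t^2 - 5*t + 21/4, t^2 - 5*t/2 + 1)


(1) = y
(2) = 1
(3) = p + 5
(4) = 1
(5) = gcd((t - 7/2)*(t - 3/2), (t - 2)*(t - 1/2)) = 1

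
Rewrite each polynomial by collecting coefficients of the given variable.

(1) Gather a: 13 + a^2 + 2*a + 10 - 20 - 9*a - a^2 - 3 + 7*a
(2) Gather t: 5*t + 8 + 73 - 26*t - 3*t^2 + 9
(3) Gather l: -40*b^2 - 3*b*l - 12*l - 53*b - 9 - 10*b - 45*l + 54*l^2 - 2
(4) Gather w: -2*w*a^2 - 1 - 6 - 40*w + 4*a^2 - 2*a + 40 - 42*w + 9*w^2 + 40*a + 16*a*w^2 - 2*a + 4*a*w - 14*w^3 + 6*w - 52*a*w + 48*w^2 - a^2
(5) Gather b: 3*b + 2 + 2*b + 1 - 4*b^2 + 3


(1) = 0
(2) = -3*t^2 - 21*t + 90
(3) = -40*b^2 - 63*b + 54*l^2 + l*(-3*b - 57) - 11
(4) = 3*a^2 + 36*a - 14*w^3 + w^2*(16*a + 57) + w*(-2*a^2 - 48*a - 76) + 33
(5) = -4*b^2 + 5*b + 6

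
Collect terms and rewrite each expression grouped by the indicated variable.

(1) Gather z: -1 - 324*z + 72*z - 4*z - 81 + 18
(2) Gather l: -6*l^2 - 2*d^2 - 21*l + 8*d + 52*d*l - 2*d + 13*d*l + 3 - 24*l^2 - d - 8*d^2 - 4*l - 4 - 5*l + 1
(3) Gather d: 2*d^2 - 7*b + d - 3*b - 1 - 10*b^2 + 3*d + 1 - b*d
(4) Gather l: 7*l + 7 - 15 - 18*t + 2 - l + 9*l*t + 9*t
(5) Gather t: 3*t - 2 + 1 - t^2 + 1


(1) = -256*z - 64
(2) = -10*d^2 + 5*d - 30*l^2 + l*(65*d - 30)
(3) = -10*b^2 - 10*b + 2*d^2 + d*(4 - b)
(4) = l*(9*t + 6) - 9*t - 6
(5) = -t^2 + 3*t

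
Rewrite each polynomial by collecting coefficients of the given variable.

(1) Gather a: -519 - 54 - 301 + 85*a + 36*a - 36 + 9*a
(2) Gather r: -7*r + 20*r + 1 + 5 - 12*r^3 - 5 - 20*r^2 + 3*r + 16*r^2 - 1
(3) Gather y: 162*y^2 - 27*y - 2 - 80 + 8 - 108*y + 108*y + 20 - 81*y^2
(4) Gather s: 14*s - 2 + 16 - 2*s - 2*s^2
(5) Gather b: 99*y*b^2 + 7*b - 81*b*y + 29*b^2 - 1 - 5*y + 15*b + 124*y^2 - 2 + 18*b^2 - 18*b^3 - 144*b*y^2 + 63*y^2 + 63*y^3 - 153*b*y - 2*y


(1) = 130*a - 910
(2) = -12*r^3 - 4*r^2 + 16*r
(3) = 81*y^2 - 27*y - 54
(4) = -2*s^2 + 12*s + 14
(5) = -18*b^3 + b^2*(99*y + 47) + b*(-144*y^2 - 234*y + 22) + 63*y^3 + 187*y^2 - 7*y - 3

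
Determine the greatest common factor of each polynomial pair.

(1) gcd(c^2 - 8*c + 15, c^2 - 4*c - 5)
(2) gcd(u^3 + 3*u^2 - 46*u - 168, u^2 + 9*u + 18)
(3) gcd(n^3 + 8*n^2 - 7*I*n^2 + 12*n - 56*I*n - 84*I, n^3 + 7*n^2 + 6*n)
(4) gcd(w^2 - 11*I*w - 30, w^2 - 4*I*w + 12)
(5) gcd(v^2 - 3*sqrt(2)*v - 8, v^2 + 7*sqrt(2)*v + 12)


(1) = gcd((c - 5)*(c - 3), (c - 5)*(c + 1)) = c - 5
(2) = gcd((u - 7)*(u + 4)*(u + 6), (u + 3)*(u + 6)) = u + 6
(3) = n + 6
(4) = w - 6*I
(5) = gcd((v - 4*sqrt(2))*(v + sqrt(2)), (v + sqrt(2))*(v + 6*sqrt(2))) = v + sqrt(2)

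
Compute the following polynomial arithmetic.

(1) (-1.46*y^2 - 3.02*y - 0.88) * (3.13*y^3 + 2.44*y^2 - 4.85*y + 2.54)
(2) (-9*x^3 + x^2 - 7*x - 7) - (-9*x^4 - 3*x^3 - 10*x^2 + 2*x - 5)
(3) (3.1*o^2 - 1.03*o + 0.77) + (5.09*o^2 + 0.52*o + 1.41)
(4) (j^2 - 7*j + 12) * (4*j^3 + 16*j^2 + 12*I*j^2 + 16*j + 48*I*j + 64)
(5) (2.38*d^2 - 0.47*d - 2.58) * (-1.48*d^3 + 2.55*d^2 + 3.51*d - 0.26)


(1) = -4.5698*y^5 - 13.015*y^4 - 3.0422*y^3 + 8.7914*y^2 - 3.4028*y - 2.2352
(2) = 9*x^4 - 6*x^3 + 11*x^2 - 9*x - 2
(3) = 8.19*o^2 - 0.51*o + 2.18
(4) = 4*j^5 - 12*j^4 + 12*I*j^4 - 48*j^3 - 36*I*j^3 + 144*j^2 - 192*I*j^2 - 256*j + 576*I*j + 768
(5) = -3.5224*d^5 + 6.7646*d^4 + 10.9737*d^3 - 8.8475*d^2 - 8.9336*d + 0.6708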